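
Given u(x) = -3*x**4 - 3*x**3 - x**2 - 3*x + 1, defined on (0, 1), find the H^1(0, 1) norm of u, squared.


||u||_{H^1}^2 = 65533/420

The H^1 norm (squared) on an interval (0, L) is
  ||u||_{H^1}^2 = ∫_0^L u(x)^2 dx + ∫_0^L u'(x)^2 dx.
Compute u'(x) = -12*x**3 - 9*x**2 - 2*x - 3.
Then u(x)^2 = 9*x**8 + 18*x**7 + 15*x**6 + 24*x**5 + 13*x**4 + 7*x**2 - 6*x + 1 and u'(x)^2 = 144*x**6 + 216*x**5 + 129*x**4 + 108*x**3 + 58*x**2 + 12*x + 9.
Integrate each monomial from 0 to 1 using ∫_0^1 c·x^n dx = c·1^(n+1)/(n+1):
  ∫_0^1 u(x)^2 dx = ∫_0^1 (9*x^8 + 18*x^7 + 15*x^6 + 24*x^5 + 13*x^4 + 7*x^2 - 6*x + 1) dx. Term by term:
    ∫_0^1 9*x^8 dx = 1;  ∫_0^1 18*x^7 dx = 9/4;  ∫_0^1 15*x^6 dx = 15/7;
    ∫_0^1 24*x^5 dx = 4;  ∫_0^1 13*x^4 dx = 13/5;  ∫_0^1 7*x^2 dx = 7/3;
    ∫_0^1 -6*x dx = -3;  ∫_0^1 1 dx = 1.
  Sum: 1 + 9/4 + 15/7 + 4 + 13/5 + 7/3 − 3 + 1 = 5177/420.
  ∫_0^1 u'(x)^2 dx = ∫_0^1 (144*x^6 + 216*x^5 + 129*x^4 + 108*x^3 + 58*x^2 + 12*x + 9) dx. Term by term:
    ∫_0^1 144*x^6 dx = 144/7;  ∫_0^1 216*x^5 dx = 36;  ∫_0^1 129*x^4 dx = 129/5;
    ∫_0^1 108*x^3 dx = 27;  ∫_0^1 58*x^2 dx = 58/3;  ∫_0^1 12*x dx = 6;
    ∫_0^1 9 dx = 9.
  Sum: 144/7 + 36 + 129/5 + 27 + 58/3 + 6 + 9 = 15089/105.
Adding: ||u||_{H^1}^2 = 5177/420 + 15089/105 = 65533/420.


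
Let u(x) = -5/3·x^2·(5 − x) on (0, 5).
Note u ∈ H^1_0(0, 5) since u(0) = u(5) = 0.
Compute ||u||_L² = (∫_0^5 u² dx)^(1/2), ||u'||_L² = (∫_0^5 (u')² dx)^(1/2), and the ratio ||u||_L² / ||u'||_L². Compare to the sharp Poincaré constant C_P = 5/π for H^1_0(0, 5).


||u||_L² / ||u'||_L² = 5*sqrt(14)/14 < C_P = 5/π.

u(x) = -5/3·x^2·(5 − x), so u'(x) = 5*x*(3*x - 10)/3.
u(x) = -5/3·x^2·(5 − x) vanishes at x = 0 and x = 5, so u ∈ H^1_0(0, 5). Differentiate via the product rule and integrate the resulting polynomials term by term.
  ∫_0^5 u² dx = ∫_0^5 (25*x^6/9 - 250*x^5/9 + 625*x^4/9) dx. Term by term:
    ∫_0^5 25*x^6/9 dx = 1953125/63;  ∫_0^5 -250*x^5/9 dx = -1953125/27;  ∫_0^5 625*x^4/9 dx = 390625/9.
  Sum: 1953125/63 − 1953125/27 + 390625/9 = 390625/189.
  ∫_0^5 (u')² dx = ∫_0^5 (25*x^4 - 500*x^3/3 + 2500*x^2/9) dx. Term by term:
    ∫_0^5 25*x^4 dx = 15625;  ∫_0^5 -500*x^3/3 dx = -78125/3;  ∫_0^5 2500*x^2/9 dx = 312500/27.
  Sum: 15625 − 78125/3 + 312500/27 = 31250/27.
∫_0^5 u² dx = 390625/189, so ||u||_L² = 625*sqrt(21)/63.
∫_0^5 (u')² dx = 31250/27, so ||u'||_L² = 125*sqrt(6)/9.
Ratio ||u||_L² / ||u'||_L² = 5*sqrt(14)/14.
Sharp Poincaré constant on H^1_0(0, 5) is C_P = L/π = 5/π, achieved by sin(π/5·x).
A polynomial bump cannot attain the sharp Poincaré constant (only the first sine eigenfunction does), so the ratio is strictly less than C_P, consistent with ||u||_L² ≤ C_P ||u'||_L².


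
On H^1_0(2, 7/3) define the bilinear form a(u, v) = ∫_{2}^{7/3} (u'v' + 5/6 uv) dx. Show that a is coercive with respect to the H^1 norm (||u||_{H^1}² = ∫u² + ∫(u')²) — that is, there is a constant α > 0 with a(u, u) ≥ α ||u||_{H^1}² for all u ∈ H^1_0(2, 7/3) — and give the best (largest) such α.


α = (5 + 54*π^2)/(6*(1 + 9*π^2))

Coercivity of a(·,·) on H^1_0(2, 7/3) means a(u, u) ≥ α ||u||_{H^1}² for every u ∈ H^1_0.
The interval has length L = 1/3, and Poincaré/coercivity depend only on L. Here a(u, u) = ∫(u')² + (5/6)·∫u².
Here 0 < c = 5/6 < 1. The condition a(u,u) ≥ α||u||_{H^1}² reads (1−α)∫(u')² ≥ (α−c)∫u². Any admissible α is ≤ 1 (rapidly oscillating u have ∫u²/∫(u')² → 0), and α = 1 would force 0 ≥ (1−c)∫u², impossible since c < 1; so 1−α > 0. By the sharp Poincaré inequality on H^1_0 of an interval of length L, ∫(u')² ≥ (π/L)²∫u² with equality for the first sine mode sin(π(x−x₀)/L) (x₀ the left endpoint), so the inequality holds for all u iff (1−α)(π/L)² ≥ α − c, i.e. α ≤ ((π/L)² + c)/((π/L)² + 1) = (1 + c(L/π)²)/(1 + (L/π)²). With (π/L)² = 9*π^2 and c = 5/6, the largest admissible constant is α = ((π/L)² + c)/((π/L)² + 1).
Simplifying, α = (5 + 54*π^2)/(6*(1 + 9*π^2)).


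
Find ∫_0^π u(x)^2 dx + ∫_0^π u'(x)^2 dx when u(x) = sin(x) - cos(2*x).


||u||_{H^1(0,π)}^2 = 20/3 + 7*π/2

u'(x) = 2*sin(2*x) + cos(x).
Expand u² and (u')² and integrate term by term on (0, π), using: for integers n ≥ 1, ∫_0^π sin²(nx) dx = ∫_0^π cos²(nx) dx = π/2; for n ≠ n', ∫_0^π sin(nx)sin(n'x) dx = ∫_0^π cos(nx)cos(n'x) dx = 0; and by product-to-sum, ∫_0^π sin(nx)cos(n'x) dx = ½∫_0^π [sin((n+n')x) + sin((n−n')x)] dx, which is 0 when n+n' is even and 2n/(n²−n'²) when n+n' is odd (it need not vanish on (0, π)).
  u² squared terms: (-1)²·∫cos(2x)² dx = 1·π/2 = π/2;  (1)²·∫sin(x)² dx = 1·π/2 = π/2.
  u² cross terms: 2·(-1)·(1)·∫cos(2x)·sin(x) dx = -2·(-2/3) = 4/3.
  So ∫_0^π u² dx = π/2 + π/2 + 4/3 = 4/3 + π.
  (u')² squared terms: (2)²·∫sin(2x)² dx = 4·π/2 = 2*π;  (1)²·∫cos(x)² dx = 1·π/2 = π/2.
  (u')² cross terms: 2·(2)·(1)·∫sin(2x)·cos(x) dx = 4·(4/3) = 16/3.
  So ∫_0^π (u')² dx = 2*π + π/2 + 16/3 = 16/3 + 5*π/2.
||u||_{H^1}^2 = (4/3 + π) + (16/3 + 5*π/2) = 20/3 + 7*π/2.


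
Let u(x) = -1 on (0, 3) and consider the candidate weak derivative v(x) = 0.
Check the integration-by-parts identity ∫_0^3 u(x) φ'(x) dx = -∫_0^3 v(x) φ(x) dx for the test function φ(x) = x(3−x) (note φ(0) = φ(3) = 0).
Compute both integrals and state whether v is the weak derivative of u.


LHS = 0, RHS = 0. Yes, v = u' weakly.

u(x) = -1, classical derivative u'(x) = 0.
φ(x) = x(3−x), so φ'(x) = 3 - 2*x.
Note φ(0) = φ(3) = 0, so the boundary term u·φ vanishes.
LHS = ∫_0^3 u(x) φ'(x) dx = ∫_0^3 (2*x - 3) dx. Term by term:
  ∫_0^3 2*x dx = 9;  ∫_0^3 -3 dx = -9.
Sum: 9 − 9 = 0.
So LHS = 0.
∫_0^3 v(x) φ(x) dx = ∫_0^3 (0) dx. Term by term:
  ∫_0^3 0 dx = 0.
So RHS = -∫_0^3 v(x) φ(x) dx = 0.
LHS = RHS, so the identity holds for this test φ.
Moreover u is smooth here and v(x) = u'(x) = 0 pointwise, so the identity holds for every test function. Hence v is the weak derivative of u.


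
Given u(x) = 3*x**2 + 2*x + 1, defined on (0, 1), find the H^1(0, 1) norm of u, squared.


||u||_{H^1}^2 = 587/15

The H^1 norm (squared) on an interval (0, L) is
  ||u||_{H^1}^2 = ∫_0^L u(x)^2 dx + ∫_0^L u'(x)^2 dx.
Compute u'(x) = 6*x + 2.
Then u(x)^2 = 9*x**4 + 12*x**3 + 10*x**2 + 4*x + 1 and u'(x)^2 = 36*x**2 + 24*x + 4.
Integrate each monomial from 0 to 1 using ∫_0^1 c·x^n dx = c·1^(n+1)/(n+1):
  ∫_0^1 u(x)^2 dx = ∫_0^1 (9*x^4 + 12*x^3 + 10*x^2 + 4*x + 1) dx. Term by term:
    ∫_0^1 9*x^4 dx = 9/5;  ∫_0^1 12*x^3 dx = 3;  ∫_0^1 10*x^2 dx = 10/3;
    ∫_0^1 4*x dx = 2;  ∫_0^1 1 dx = 1.
  Sum: 9/5 + 3 + 10/3 + 2 + 1 = 167/15.
  ∫_0^1 u'(x)^2 dx = ∫_0^1 (36*x^2 + 24*x + 4) dx. Term by term:
    ∫_0^1 36*x^2 dx = 12;  ∫_0^1 24*x dx = 12;  ∫_0^1 4 dx = 4.
  Sum: 12 + 12 + 4 = 28.
Adding: ||u||_{H^1}^2 = 167/15 + 28 = 587/15.


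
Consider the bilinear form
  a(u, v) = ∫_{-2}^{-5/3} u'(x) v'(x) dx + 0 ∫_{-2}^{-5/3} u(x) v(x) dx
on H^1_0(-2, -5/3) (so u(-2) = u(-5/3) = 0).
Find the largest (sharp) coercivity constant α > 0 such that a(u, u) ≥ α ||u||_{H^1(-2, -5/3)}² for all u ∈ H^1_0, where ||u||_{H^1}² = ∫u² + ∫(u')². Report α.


α = 9*π^2/(1 + 9*π^2)

Coercivity of a(·,·) on H^1_0(-2, -5/3) means a(u, u) ≥ α ||u||_{H^1}² for every u ∈ H^1_0.
The interval has length L = 1/3, and Poincaré/coercivity depend only on L. Here a(u, u) = ∫(u')² + (0)·∫u².
Here c = 0, so a(u,u) = ∫(u')² alone. The condition a(u,u) ≥ α||u||_{H^1}² reads (1−α)∫(u')² ≥ (α−c)∫u². Any admissible α is ≤ 1 (rapidly oscillating u have ∫u²/∫(u')² → 0), and α = 1 would force 0 ≥ (1−c)∫u², impossible since c < 1; so 1−α > 0. By the sharp Poincaré inequality on H^1_0 of an interval of length L, ∫(u')² ≥ (π/L)²∫u² with equality for the first sine mode sin(π(x−x₀)/L) (x₀ the left endpoint), so the inequality holds for all u iff (1−α)(π/L)² ≥ α − c, i.e. α ≤ ((π/L)² + c)/((π/L)² + 1) = (1 + c(L/π)²)/(1 + (L/π)²). (Direct route, valid since c ≤ 0: Poincaré gives c∫u² ≥ c(L/π)²∫(u')², so a(u,u) ≥ (1 + c(L/π)²)∫(u')², while ||u||_{H^1}² ≤ (1 + (L/π)²)∫(u')²; dividing yields the same α.) With (π/L)² = 9*π^2 and c = 0, the largest admissible constant is α = ((π/L)² + c)/((π/L)² + 1).
Simplifying, α = 9*π^2/(1 + 9*π^2).


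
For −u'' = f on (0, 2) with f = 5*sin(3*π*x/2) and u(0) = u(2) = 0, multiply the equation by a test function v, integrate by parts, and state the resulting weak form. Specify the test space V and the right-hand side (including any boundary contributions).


V = H^1_0(0, 2) (so v(0) = v(2) = 0); weak form: ∫_0^2 u'v' dx = ∫_0^2 (5*sin(3*π*x/2)) v dx for all v ∈ V.

Multiply both sides by a test function v and integrate from 0 to 2:
  ∫_0^2 −u''(x) v(x) dx = ∫_0^2 f(x) v(x) dx.
Integrate the LHS by parts once:
  ∫_0^2 −u'' v dx = −[u'(x) v(x)]_0^2 + ∫_0^2 u'(x) v'(x) dx.
Thus ∫_0^2 u'(x) v'(x) dx = ∫_0^2 f(x) v(x) dx + [u'(x) v(x)]_0^2.
Choose V so that boundary terms are either known or forced to vanish.
u is Dirichlet: u(0) = u(2) = 0. Let V = H^1_0(0, 2); then v(0) = v(2) = 0, and [u' v]_0^2 = 0.
Weak formulation: find u (satisfying any essential BC) such that ∫_0^2 u'(x) v'(x) dx = ∫_0^2 f v dx for all v ∈ V.
Substituting f(x) = 5*sin(3*π*x/2), the right-hand side is ∫_0^2 (5*sin(3*π*x/2)) v dx.


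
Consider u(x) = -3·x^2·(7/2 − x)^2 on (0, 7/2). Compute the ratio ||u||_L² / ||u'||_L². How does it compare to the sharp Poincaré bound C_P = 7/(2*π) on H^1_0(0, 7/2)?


||u||_L² / ||u'||_L² = 7*sqrt(3)/12 < C_P = 7/(2*π).

u(x) = -3·x^2·(7/2 − x)^2, so u'(x) = 3*x*(-8*x^2 + 42*x - 49)/2.
u(x) = -3·x^2·(7/2 − x)^2 vanishes at x = 0 and x = 7/2, so u ∈ H^1_0(0, 7/2). Differentiate via the product rule and integrate the resulting polynomials term by term.
  ∫_0^7/2 u² dx = ∫_0^7/2 (9*x^8 - 126*x^7 + 1323*x^6/2 - 3087*x^5/2 + 21609*x^4/16) dx. Term by term:
    ∫_0^7/2 9*x^8 dx = 40353607/512;  ∫_0^7/2 -126*x^7 dx = -363182463/1024;  ∫_0^7/2 1323*x^6/2 dx = 155649627/256;
    ∫_0^7/2 -3087*x^5/2 dx = -121060821/256;  ∫_0^7/2 21609*x^4/16 dx = 363182463/2560.
  Sum: 40353607/512 − 363182463/1024 + 155649627/256 − 121060821/256 + 363182463/2560 = 5764801/5120.
  ∫_0^7/2 (u')² dx = ∫_0^7/2 (144*x^6 - 1512*x^5 + 5733*x^4 - 9261*x^3 + 21609*x^2/4) dx. Term by term:
    ∫_0^7/2 144*x^6 dx = 1058841/8;  ∫_0^7/2 -1512*x^5 dx = -7411887/16;  ∫_0^7/2 5733*x^4 dx = 96354531/160;
    ∫_0^7/2 -9261*x^3 dx = -22235661/64;  ∫_0^7/2 21609*x^2/4 dx = 2470629/32.
  Sum: 1058841/8 − 7411887/16 + 96354531/160 − 22235661/64 + 2470629/32 = 352947/320.
∫_0^7/2 u² dx = 5764801/5120, so ||u||_L² = 2401*sqrt(5)/160.
∫_0^7/2 (u')² dx = 352947/320, so ||u'||_L² = 343*sqrt(15)/40.
Ratio ||u||_L² / ||u'||_L² = 7*sqrt(3)/12.
Sharp Poincaré constant on H^1_0(0, 7/2) is C_P = L/π = 7/(2*π), achieved by sin(2*π/7·x).
A polynomial bump cannot attain the sharp Poincaré constant (only the first sine eigenfunction does), so the ratio is strictly less than C_P, consistent with ||u||_L² ≤ C_P ||u'||_L².


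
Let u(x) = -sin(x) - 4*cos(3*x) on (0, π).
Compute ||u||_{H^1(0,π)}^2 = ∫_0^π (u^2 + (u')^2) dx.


||u||_{H^1(0,π)}^2 = 81*π

u'(x) = 12*sin(3*x) - cos(x).
Expand u² and (u')² and integrate term by term on (0, π), using: for integers n ≥ 1, ∫_0^π sin²(nx) dx = ∫_0^π cos²(nx) dx = π/2; for n ≠ n', ∫_0^π sin(nx)sin(n'x) dx = ∫_0^π cos(nx)cos(n'x) dx = 0; and by product-to-sum, ∫_0^π sin(nx)cos(n'x) dx = ½∫_0^π [sin((n+n')x) + sin((n−n')x)] dx, which is 0 when n+n' is even and 2n/(n²−n'²) when n+n' is odd (it need not vanish on (0, π)).
  u² squared terms: (-1)²·∫sin(x)² dx = 1·π/2 = π/2;  (-4)²·∫cos(3x)² dx = 16·π/2 = 8*π.
  u² cross terms: 2·(-1)·(-4)·∫sin(x)·cos(3x) dx = 8·(0) = 0.
  So ∫_0^π u² dx = π/2 + 8*π + 0 = 17*π/2.
  (u')² squared terms: (-1)²·∫cos(x)² dx = 1·π/2 = π/2;  (12)²·∫sin(3x)² dx = 144·π/2 = 72*π.
  (u')² cross terms: 2·(-1)·(12)·∫cos(x)·sin(3x) dx = -24·(0) = 0.
  So ∫_0^π (u')² dx = π/2 + 72*π + 0 = 145*π/2.
||u||_{H^1}^2 = (17*π/2) + (145*π/2) = 81*π.


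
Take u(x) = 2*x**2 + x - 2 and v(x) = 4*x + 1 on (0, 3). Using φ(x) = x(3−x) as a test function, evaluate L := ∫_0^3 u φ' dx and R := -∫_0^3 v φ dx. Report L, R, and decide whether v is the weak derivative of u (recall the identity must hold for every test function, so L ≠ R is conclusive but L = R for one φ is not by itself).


LHS = -63/2, RHS = -63/2. Yes, v = u' weakly.

u(x) = 2*x**2 + x - 2, classical derivative u'(x) = 4*x + 1.
φ(x) = x(3−x), so φ'(x) = 3 - 2*x.
Note φ(0) = φ(3) = 0, so the boundary term u·φ vanishes.
LHS = ∫_0^3 u(x) φ'(x) dx = ∫_0^3 (-4*x^3 + 4*x^2 + 7*x - 6) dx. Term by term:
  ∫_0^3 -4*x^3 dx = -81;  ∫_0^3 4*x^2 dx = 36;  ∫_0^3 7*x dx = 63/2;
  ∫_0^3 -6 dx = -18.
Sum: -81 + 36 + 63/2 − 18 = -63/2.
So LHS = -63/2.
∫_0^3 v(x) φ(x) dx = ∫_0^3 (-4*x^3 + 11*x^2 + 3*x) dx. Term by term:
  ∫_0^3 -4*x^3 dx = -81;  ∫_0^3 11*x^2 dx = 99;  ∫_0^3 3*x dx = 27/2.
Sum: -81 + 99 + 27/2 = 63/2.
So RHS = -∫_0^3 v(x) φ(x) dx = -63/2.
LHS = RHS, so the identity holds for this test φ.
Moreover u is smooth here and v(x) = u'(x) = 4*x + 1 pointwise, so the identity holds for every test function. Hence v is the weak derivative of u.


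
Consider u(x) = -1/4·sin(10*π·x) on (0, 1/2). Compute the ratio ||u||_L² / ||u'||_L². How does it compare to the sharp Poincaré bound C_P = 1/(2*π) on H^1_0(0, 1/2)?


||u||_L² / ||u'||_L² = 1/(10*π) < C_P = 1/(2*π).

u(x) = -1/4·sin(10*π·x), so u'(x) = -5*π*cos(10*π*x)/2.
Writing u(x) = A·sin(kπx/L) with A = -1/4 and k = 5, use ∫_0^L sin²(kπx/L) dx = L/2 and ∫_0^L cos²(kπx/L) dx = L/2.
u² = 1/16·sin²(10*π·x) and (u')² = 25*π^2/4·cos²(10*π·x), and each of sin², cos² integrates to L/2 = 1/4 over (0, 1/2).
∫_0^1/2 u² dx = 1/64, so ||u||_L² = 1/8.
∫_0^1/2 (u')² dx = 25*π^2/16, so ||u'||_L² = 5*π/4.
Ratio ||u||_L² / ||u'||_L² = 1/(10*π).
Sharp Poincaré constant on H^1_0(0, 1/2) is C_P = L/π = 1/(2*π), achieved by sin(2*π·x).
This is the k = 5 harmonic; the ratio L/(kπ) is strictly less than C_P = L/π, consistent with the sharp inequality ||u||_L² ≤ C_P ||u'||_L².


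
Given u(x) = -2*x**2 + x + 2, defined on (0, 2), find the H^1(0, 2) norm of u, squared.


||u||_{H^1}^2 = 178/5

The H^1 norm (squared) on an interval (0, L) is
  ||u||_{H^1}^2 = ∫_0^L u(x)^2 dx + ∫_0^L u'(x)^2 dx.
Compute u'(x) = 1 - 4*x.
Then u(x)^2 = 4*x**4 - 4*x**3 - 7*x**2 + 4*x + 4 and u'(x)^2 = 16*x**2 - 8*x + 1.
Integrate each monomial from 0 to 2 using ∫_0^2 c·x^n dx = c·2^(n+1)/(n+1):
  ∫_0^2 u(x)^2 dx = ∫_0^2 (4*x^4 - 4*x^3 - 7*x^2 + 4*x + 4) dx. Term by term:
    ∫_0^2 4*x^4 dx = 128/5;  ∫_0^2 -4*x^3 dx = -16;  ∫_0^2 -7*x^2 dx = -56/3;
    ∫_0^2 4*x dx = 8;  ∫_0^2 4 dx = 8.
  Sum: 128/5 − 16 − 56/3 + 8 + 8 = 104/15.
  ∫_0^2 u'(x)^2 dx = ∫_0^2 (16*x^2 - 8*x + 1) dx. Term by term:
    ∫_0^2 16*x^2 dx = 128/3;  ∫_0^2 -8*x dx = -16;  ∫_0^2 1 dx = 2.
  Sum: 128/3 − 16 + 2 = 86/3.
Adding: ||u||_{H^1}^2 = 104/15 + 86/3 = 178/5.


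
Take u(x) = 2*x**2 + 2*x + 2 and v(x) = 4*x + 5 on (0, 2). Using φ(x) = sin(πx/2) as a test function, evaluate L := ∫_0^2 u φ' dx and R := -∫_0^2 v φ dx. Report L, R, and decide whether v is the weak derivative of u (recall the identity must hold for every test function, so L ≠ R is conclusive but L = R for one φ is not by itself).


LHS = -24/π, RHS = -36/π. No, v is not the weak derivative of u.

u(x) = 2*x**2 + 2*x + 2, classical derivative u'(x) = 4*x + 2.
φ(x) = sin(πx/2), so φ'(x) = π*cos(π*x/2)/2.
Note φ(0) = φ(2) = 0, so the boundary term u·φ vanishes.
LHS = ∫_0^2 u(x) φ'(x) dx = ∫_0^2 (π*x^2*cos(π*x/2) + π*x*cos(π*x/2) + π*cos(π*x/2)) dx. Term by term:
  ∫_0^2 π*cos(π*x/2) dx = 0;  ∫_0^2 π*x*cos(π*x/2) dx = -8/π;  ∫_0^2 π*x^2*cos(π*x/2) dx = -16/π.
Sum: 0 − 8/π − 16/π = -24/π.
So LHS = -24/π.
∫_0^2 v(x) φ(x) dx = ∫_0^2 (4*x*sin(π*x/2) + 5*sin(π*x/2)) dx. Term by term:
  ∫_0^2 5*sin(π*x/2) dx = 20/π;  ∫_0^2 4*x*sin(π*x/2) dx = 16/π.
Sum: 20/π + 16/π = 36/π.
So RHS = -∫_0^2 v(x) φ(x) dx = -36/π.
LHS − RHS = 12/π ≠ 0, so the identity fails.
(For a valid weak derivative the identity must hold for EVERY test function, in particular this one. The failure shows v is NOT the weak derivative of u.)
Correct weak derivative would be u'(x) = 4*x + 2.


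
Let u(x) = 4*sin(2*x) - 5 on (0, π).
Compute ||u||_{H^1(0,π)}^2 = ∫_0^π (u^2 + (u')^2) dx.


||u||_{H^1(0,π)}^2 = 65*π

u'(x) = 8*cos(2*x).
Expand u² and (u')² and integrate term by term on (0, π), using: for integers n ≥ 1, ∫_0^π sin²(nx) dx = ∫_0^π cos²(nx) dx = π/2; for n ≠ n', ∫_0^π sin(nx)sin(n'x) dx = ∫_0^π cos(nx)cos(n'x) dx = 0; and by product-to-sum, ∫_0^π sin(nx)cos(n'x) dx = ½∫_0^π [sin((n+n')x) + sin((n−n')x)] dx, which is 0 when n+n' is even and 2n/(n²−n'²) when n+n' is odd (it need not vanish on (0, π)). For the constant mode: ∫_0^π 1 dx = π, ∫_0^π cos(nx) dx = 0, ∫_0^π sin(nx) dx = (1−(−1)^n)/n.
  u² squared terms: (-5)²·∫1 dx = 25·π = 25*π;  (4)²·∫sin(2x)² dx = 16·π/2 = 8*π.
  u² cross terms: 2·(-5)·(4)·∫1·sin(2x) dx = -40·(0) = 0.
  So ∫_0^π u² dx = 25*π + 8*π + 0 = 33*π.
  (u')² squared terms: (8)²·∫cos(2x)² dx = 64·π/2 = 32*π.
  So ∫_0^π (u')² dx = 32*π.
||u||_{H^1}^2 = (33*π) + (32*π) = 65*π.


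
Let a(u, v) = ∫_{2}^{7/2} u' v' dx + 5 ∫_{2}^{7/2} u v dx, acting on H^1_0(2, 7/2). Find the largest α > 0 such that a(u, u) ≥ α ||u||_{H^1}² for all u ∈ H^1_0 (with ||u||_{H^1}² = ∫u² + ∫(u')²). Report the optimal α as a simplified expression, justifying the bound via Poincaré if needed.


α = 1

Coercivity of a(·,·) on H^1_0(2, 7/2) means a(u, u) ≥ α ||u||_{H^1}² for every u ∈ H^1_0.
The interval has length L = 3/2, and Poincaré/coercivity depend only on L. Here a(u, u) = ∫(u')² + (5)·∫u².
Here c = 5 ≥ 1, so a(u,u) = ∫(u')² + c∫u² ≥ ∫(u')² + ∫u² = ||u||_{H^1}², i.e. α = 1 works. No larger α is possible: a(u,u) ≥ α||u||_{H^1}² means (1−α)∫(u')² ≥ (α−c)∫u², and for the modes u_n = sin(nπ(x−x₀)/L) (x₀ the left endpoint) one has ∫u_n²/∫(u_n')² = (L/(nπ))² → 0, so a(u_n,u_n)/||u_n||_{H^1}² → 1. Hence the optimal constant is α = 1.
Therefore α = 1.


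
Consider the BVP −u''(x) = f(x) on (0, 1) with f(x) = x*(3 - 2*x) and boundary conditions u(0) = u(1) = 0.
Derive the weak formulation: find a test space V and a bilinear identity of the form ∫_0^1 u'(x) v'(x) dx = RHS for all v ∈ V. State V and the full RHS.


V = H^1_0(0, 1) (so v(0) = v(1) = 0); weak form: ∫_0^1 u'v' dx = ∫_0^1 (x*(3 - 2*x)) v dx for all v ∈ V.

Multiply both sides by a test function v and integrate from 0 to 1:
  ∫_0^1 −u''(x) v(x) dx = ∫_0^1 f(x) v(x) dx.
Integrate the LHS by parts once:
  ∫_0^1 −u'' v dx = −[u'(x) v(x)]_0^1 + ∫_0^1 u'(x) v'(x) dx.
Thus ∫_0^1 u'(x) v'(x) dx = ∫_0^1 f(x) v(x) dx + [u'(x) v(x)]_0^1.
Choose V so that boundary terms are either known or forced to vanish.
u is Dirichlet: u(0) = u(1) = 0. Let V = H^1_0(0, 1); then v(0) = v(1) = 0, and [u' v]_0^1 = 0.
Weak formulation: find u (satisfying any essential BC) such that ∫_0^1 u'(x) v'(x) dx = ∫_0^1 f v dx for all v ∈ V.
Substituting f(x) = x*(3 - 2*x), the right-hand side is ∫_0^1 (x*(3 - 2*x)) v dx.


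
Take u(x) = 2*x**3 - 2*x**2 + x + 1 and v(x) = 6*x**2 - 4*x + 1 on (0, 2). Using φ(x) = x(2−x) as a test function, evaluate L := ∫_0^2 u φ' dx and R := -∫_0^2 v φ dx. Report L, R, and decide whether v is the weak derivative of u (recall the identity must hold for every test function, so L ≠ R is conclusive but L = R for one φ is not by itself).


LHS = -28/5, RHS = -28/5. Yes, v = u' weakly.

u(x) = 2*x**3 - 2*x**2 + x + 1, classical derivative u'(x) = 6*x**2 - 4*x + 1.
φ(x) = x(2−x), so φ'(x) = 2 - 2*x.
Note φ(0) = φ(2) = 0, so the boundary term u·φ vanishes.
LHS = ∫_0^2 u(x) φ'(x) dx = ∫_0^2 (-4*x^4 + 8*x^3 - 6*x^2 + 2) dx. Term by term:
  ∫_0^2 -4*x^4 dx = -128/5;  ∫_0^2 8*x^3 dx = 32;  ∫_0^2 -6*x^2 dx = -16;
  ∫_0^2 2 dx = 4.
Sum: -128/5 + 32 − 16 + 4 = -28/5.
So LHS = -28/5.
∫_0^2 v(x) φ(x) dx = ∫_0^2 (-6*x^4 + 16*x^3 - 9*x^2 + 2*x) dx. Term by term:
  ∫_0^2 -6*x^4 dx = -192/5;  ∫_0^2 16*x^3 dx = 64;  ∫_0^2 -9*x^2 dx = -24;
  ∫_0^2 2*x dx = 4.
Sum: -192/5 + 64 − 24 + 4 = 28/5.
So RHS = -∫_0^2 v(x) φ(x) dx = -28/5.
LHS = RHS, so the identity holds for this test φ.
Moreover u is smooth here and v(x) = u'(x) = 6*x**2 - 4*x + 1 pointwise, so the identity holds for every test function. Hence v is the weak derivative of u.


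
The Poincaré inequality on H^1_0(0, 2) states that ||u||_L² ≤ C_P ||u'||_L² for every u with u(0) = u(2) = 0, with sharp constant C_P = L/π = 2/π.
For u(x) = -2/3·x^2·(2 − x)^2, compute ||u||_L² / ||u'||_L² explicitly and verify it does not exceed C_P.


||u||_L² / ||u'||_L² = sqrt(3)/3 < C_P = 2/π.

u(x) = -2/3·x^2·(2 − x)^2, so u'(x) = 8*x*(-x^2 + 3*x - 2)/3.
u(x) = -2/3·x^2·(2 − x)^2 vanishes at x = 0 and x = 2, so u ∈ H^1_0(0, 2). Differentiate via the product rule and integrate the resulting polynomials term by term.
  ∫_0^2 u² dx = ∫_0^2 (4*x^8/9 - 32*x^7/9 + 32*x^6/3 - 128*x^5/9 + 64*x^4/9) dx. Term by term:
    ∫_0^2 4*x^8/9 dx = 2048/81;  ∫_0^2 -32*x^7/9 dx = -1024/9;  ∫_0^2 32*x^6/3 dx = 4096/21;
    ∫_0^2 -128*x^5/9 dx = -4096/27;  ∫_0^2 64*x^4/9 dx = 2048/45.
  Sum: 2048/81 − 1024/9 + 4096/21 − 4096/27 + 2048/45 = 1024/2835.
  ∫_0^2 (u')² dx = ∫_0^2 (64*x^6/9 - 128*x^5/3 + 832*x^4/9 - 256*x^3/3 + 256*x^2/9) dx. Term by term:
    ∫_0^2 64*x^6/9 dx = 8192/63;  ∫_0^2 -128*x^5/3 dx = -4096/9;  ∫_0^2 832*x^4/9 dx = 26624/45;
    ∫_0^2 -256*x^3/3 dx = -1024/3;  ∫_0^2 256*x^2/9 dx = 2048/27.
  Sum: 8192/63 − 4096/9 + 26624/45 − 1024/3 + 2048/27 = 1024/945.
∫_0^2 u² dx = 1024/2835, so ||u||_L² = 32*sqrt(35)/315.
∫_0^2 (u')² dx = 1024/945, so ||u'||_L² = 32*sqrt(105)/315.
Ratio ||u||_L² / ||u'||_L² = sqrt(3)/3.
Sharp Poincaré constant on H^1_0(0, 2) is C_P = L/π = 2/π, achieved by sin(π/2·x).
A polynomial bump cannot attain the sharp Poincaré constant (only the first sine eigenfunction does), so the ratio is strictly less than C_P, consistent with ||u||_L² ≤ C_P ||u'||_L².


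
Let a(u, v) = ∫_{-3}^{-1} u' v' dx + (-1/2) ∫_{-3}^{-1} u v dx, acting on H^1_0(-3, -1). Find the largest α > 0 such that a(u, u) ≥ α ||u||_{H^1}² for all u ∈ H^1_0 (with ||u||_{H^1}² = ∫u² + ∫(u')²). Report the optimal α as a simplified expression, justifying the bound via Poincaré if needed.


α = (-2 + π^2)/(4 + π^2)

Coercivity of a(·,·) on H^1_0(-3, -1) means a(u, u) ≥ α ||u||_{H^1}² for every u ∈ H^1_0.
The interval has length L = 2, and Poincaré/coercivity depend only on L. Here a(u, u) = ∫(u')² + (-1/2)·∫u².
Here c = -1/2 < 0 with |c| < (π/L)² = π^2/4, so coercivity still holds. The condition a(u,u) ≥ α||u||_{H^1}² reads (1−α)∫(u')² ≥ (α−c)∫u². Any admissible α is ≤ 1 (rapidly oscillating u have ∫u²/∫(u')² → 0), and α = 1 would force 0 ≥ (1−c)∫u², impossible since c < 1; so 1−α > 0. By the sharp Poincaré inequality on H^1_0 of an interval of length L, ∫(u')² ≥ (π/L)²∫u² with equality for the first sine mode sin(π(x−x₀)/L) (x₀ the left endpoint), so the inequality holds for all u iff (1−α)(π/L)² ≥ α − c, i.e. α ≤ ((π/L)² + c)/((π/L)² + 1) = (1 + c(L/π)²)/(1 + (L/π)²). (Direct route, valid since c ≤ 0: Poincaré gives c∫u² ≥ c(L/π)²∫(u')², so a(u,u) ≥ (1 + c(L/π)²)∫(u')², while ||u||_{H^1}² ≤ (1 + (L/π)²)∫(u')²; dividing yields the same α.) With (π/L)² = π^2/4 and c = -1/2, the largest admissible constant is α = ((π/L)² + c)/((π/L)² + 1).
Simplifying, α = (-2 + π^2)/(4 + π^2).


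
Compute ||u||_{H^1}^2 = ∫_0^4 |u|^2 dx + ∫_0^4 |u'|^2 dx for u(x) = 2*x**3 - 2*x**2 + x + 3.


||u||_{H^1}^2 = 1127576/105

The H^1 norm (squared) on an interval (0, L) is
  ||u||_{H^1}^2 = ∫_0^L u(x)^2 dx + ∫_0^L u'(x)^2 dx.
Compute u'(x) = 6*x**2 - 4*x + 1.
Then u(x)^2 = 4*x**6 - 8*x**5 + 8*x**4 + 8*x**3 - 11*x**2 + 6*x + 9 and u'(x)^2 = 36*x**4 - 48*x**3 + 28*x**2 - 8*x + 1.
Integrate each monomial from 0 to 4 using ∫_0^4 c·x^n dx = c·4^(n+1)/(n+1):
  ∫_0^4 u(x)^2 dx = ∫_0^4 (4*x^6 - 8*x^5 + 8*x^4 + 8*x^3 - 11*x^2 + 6*x + 9) dx. Term by term:
    ∫_0^4 4*x^6 dx = 65536/7;  ∫_0^4 -8*x^5 dx = -16384/3;  ∫_0^4 8*x^4 dx = 8192/5;
    ∫_0^4 8*x^3 dx = 512;  ∫_0^4 -11*x^2 dx = -704/3;  ∫_0^4 6*x dx = 48;
    ∫_0^4 9 dx = 36.
  Sum: 65536/7 − 16384/3 + 8192/5 + 512 − 704/3 + 48 + 36 = 206524/35.
  ∫_0^4 u'(x)^2 dx = ∫_0^4 (36*x^4 - 48*x^3 + 28*x^2 - 8*x + 1) dx. Term by term:
    ∫_0^4 36*x^4 dx = 36864/5;  ∫_0^4 -48*x^3 dx = -3072;  ∫_0^4 28*x^2 dx = 1792/3;
    ∫_0^4 -8*x dx = -64;  ∫_0^4 1 dx = 4.
  Sum: 36864/5 − 3072 + 1792/3 − 64 + 4 = 72572/15.
Adding: ||u||_{H^1}^2 = 206524/35 + 72572/15 = 1127576/105.


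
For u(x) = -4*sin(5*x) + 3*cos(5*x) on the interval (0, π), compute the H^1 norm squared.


||u||_{H^1(0,π)}^2 = 325*π

u'(x) = -15*sin(5*x) - 20*cos(5*x).
Expand u² and (u')² and integrate term by term on (0, π), using: for integers n ≥ 1, ∫_0^π sin²(nx) dx = ∫_0^π cos²(nx) dx = π/2; for n ≠ n', ∫_0^π sin(nx)sin(n'x) dx = ∫_0^π cos(nx)cos(n'x) dx = 0; and by product-to-sum, ∫_0^π sin(nx)cos(n'x) dx = ½∫_0^π [sin((n+n')x) + sin((n−n')x)] dx, which is 0 when n+n' is even and 2n/(n²−n'²) when n+n' is odd (it need not vanish on (0, π)).
  u² squared terms: (-4)²·∫sin(5x)² dx = 16·π/2 = 8*π;  (3)²·∫cos(5x)² dx = 9·π/2 = 9*π/2.
  u² cross terms: 2·(-4)·(3)·∫sin(5x)·cos(5x) dx = -24·(0) = 0.
  So ∫_0^π u² dx = 8*π + 9*π/2 + 0 = 25*π/2.
  (u')² squared terms: (-20)²·∫cos(5x)² dx = 400·π/2 = 200*π;  (-15)²·∫sin(5x)² dx = 225·π/2 = 225*π/2.
  (u')² cross terms: 2·(-20)·(-15)·∫cos(5x)·sin(5x) dx = 600·(0) = 0.
  So ∫_0^π (u')² dx = 200*π + 225*π/2 + 0 = 625*π/2.
||u||_{H^1}^2 = (25*π/2) + (625*π/2) = 325*π.


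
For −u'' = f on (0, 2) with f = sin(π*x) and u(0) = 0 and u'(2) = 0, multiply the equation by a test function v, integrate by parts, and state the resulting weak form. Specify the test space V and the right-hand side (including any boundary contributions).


V = {v ∈ H^1(0, 2) : v(0) = 0} (test functions vanish at x = 0 where u is specified); weak form: ∫_0^2 u'v' dx = ∫_0^2 (sin(π*x)) v dx for all v ∈ V.

Multiply both sides by a test function v and integrate from 0 to 2:
  ∫_0^2 −u''(x) v(x) dx = ∫_0^2 f(x) v(x) dx.
Integrate the LHS by parts once:
  ∫_0^2 −u'' v dx = −[u'(x) v(x)]_0^2 + ∫_0^2 u'(x) v'(x) dx.
Thus ∫_0^2 u'(x) v'(x) dx = ∫_0^2 f(x) v(x) dx + [u'(x) v(x)]_0^2.
Choose V so that boundary terms are either known or forced to vanish.
Mixed BC: u(0) = 0 (Dirichlet) and u'(2) = 0 (Neumann). Define V = {v ∈ H^1(0, 2) : v(0) = 0}. Then [u' v]_0^2 = u'(2)·v(2) − u'(0)·0 = 0.
Weak formulation: find u (satisfying any essential BC) such that ∫_0^2 u'(x) v'(x) dx = ∫_0^2 f v dx for all v ∈ V (Dirichlet at 0 absorbed into V; the Neumann datum at x = 2 is zero, so no boundary term remains).
Substituting f(x) = sin(π*x), the right-hand side is ∫_0^2 (sin(π*x)) v dx.


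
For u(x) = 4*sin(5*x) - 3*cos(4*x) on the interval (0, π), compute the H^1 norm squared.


||u||_{H^1(0,π)}^2 = -1360/3 + 569*π/2

u'(x) = 12*sin(4*x) + 20*cos(5*x).
Expand u² and (u')² and integrate term by term on (0, π), using: for integers n ≥ 1, ∫_0^π sin²(nx) dx = ∫_0^π cos²(nx) dx = π/2; for n ≠ n', ∫_0^π sin(nx)sin(n'x) dx = ∫_0^π cos(nx)cos(n'x) dx = 0; and by product-to-sum, ∫_0^π sin(nx)cos(n'x) dx = ½∫_0^π [sin((n+n')x) + sin((n−n')x)] dx, which is 0 when n+n' is even and 2n/(n²−n'²) when n+n' is odd (it need not vanish on (0, π)).
  u² squared terms: (-3)²·∫cos(4x)² dx = 9·π/2 = 9*π/2;  (4)²·∫sin(5x)² dx = 16·π/2 = 8*π.
  u² cross terms: 2·(-3)·(4)·∫cos(4x)·sin(5x) dx = -24·(10/9) = -80/3.
  So ∫_0^π u² dx = 9*π/2 + 8*π − 80/3 = -80/3 + 25*π/2.
  (u')² squared terms: (12)²·∫sin(4x)² dx = 144·π/2 = 72*π;  (20)²·∫cos(5x)² dx = 400·π/2 = 200*π.
  (u')² cross terms: 2·(12)·(20)·∫sin(4x)·cos(5x) dx = 480·(-8/9) = -1280/3.
  So ∫_0^π (u')² dx = 72*π + 200*π − 1280/3 = -1280/3 + 272*π.
||u||_{H^1}^2 = (-80/3 + 25*π/2) + (-1280/3 + 272*π) = -1360/3 + 569*π/2.


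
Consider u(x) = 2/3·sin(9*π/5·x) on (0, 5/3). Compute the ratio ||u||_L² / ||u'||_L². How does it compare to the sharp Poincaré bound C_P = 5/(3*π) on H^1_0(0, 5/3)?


||u||_L² / ||u'||_L² = 5/(9*π) < C_P = 5/(3*π).

u(x) = 2/3·sin(9*π/5·x), so u'(x) = 6*π*cos(9*π*x/5)/5.
Writing u(x) = A·sin(kπx/L) with A = 2/3 and k = 3, use ∫_0^L sin²(kπx/L) dx = L/2 and ∫_0^L cos²(kπx/L) dx = L/2.
u² = 4/9·sin²(9*π/5·x) and (u')² = 36*π^2/25·cos²(9*π/5·x), and each of sin², cos² integrates to L/2 = 5/6 over (0, 5/3).
∫_0^5/3 u² dx = 10/27, so ||u||_L² = sqrt(30)/9.
∫_0^5/3 (u')² dx = 6*π^2/5, so ||u'||_L² = sqrt(30)*π/5.
Ratio ||u||_L² / ||u'||_L² = 5/(9*π).
Sharp Poincaré constant on H^1_0(0, 5/3) is C_P = L/π = 5/(3*π), achieved by sin(3*π/5·x).
This is the k = 3 harmonic; the ratio L/(kπ) is strictly less than C_P = L/π, consistent with the sharp inequality ||u||_L² ≤ C_P ||u'||_L².


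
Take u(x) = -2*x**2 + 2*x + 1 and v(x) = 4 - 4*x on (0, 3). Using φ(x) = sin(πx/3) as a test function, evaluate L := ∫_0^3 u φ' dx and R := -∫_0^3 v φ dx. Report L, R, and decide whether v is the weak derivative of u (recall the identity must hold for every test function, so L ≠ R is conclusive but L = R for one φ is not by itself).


LHS = 24/π, RHS = 12/π. No, v is not the weak derivative of u.

u(x) = -2*x**2 + 2*x + 1, classical derivative u'(x) = 2 - 4*x.
φ(x) = sin(πx/3), so φ'(x) = π*cos(π*x/3)/3.
Note φ(0) = φ(3) = 0, so the boundary term u·φ vanishes.
LHS = ∫_0^3 u(x) φ'(x) dx = ∫_0^3 (-2*π*x^2*cos(π*x/3)/3 + 2*π*x*cos(π*x/3)/3 + π*cos(π*x/3)/3) dx. Term by term:
  ∫_0^3 π*cos(π*x/3)/3 dx = 0;  ∫_0^3 -2*π*x^2*cos(π*x/3)/3 dx = 36/π;  ∫_0^3 2*π*x*cos(π*x/3)/3 dx = -12/π.
Sum: 0 + 36/π − 12/π = 24/π.
So LHS = 24/π.
∫_0^3 v(x) φ(x) dx = ∫_0^3 (-4*x*sin(π*x/3) + 4*sin(π*x/3)) dx. Term by term:
  ∫_0^3 4*sin(π*x/3) dx = 24/π;  ∫_0^3 -4*x*sin(π*x/3) dx = -36/π.
Sum: 24/π − 36/π = -12/π.
So RHS = -∫_0^3 v(x) φ(x) dx = 12/π.
LHS − RHS = 12/π ≠ 0, so the identity fails.
(For a valid weak derivative the identity must hold for EVERY test function, in particular this one. The failure shows v is NOT the weak derivative of u.)
Correct weak derivative would be u'(x) = 2 - 4*x.


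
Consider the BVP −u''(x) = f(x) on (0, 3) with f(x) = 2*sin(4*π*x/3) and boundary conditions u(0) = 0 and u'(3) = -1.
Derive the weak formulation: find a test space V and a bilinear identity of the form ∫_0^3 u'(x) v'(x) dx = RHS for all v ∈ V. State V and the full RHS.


V = {v ∈ H^1(0, 3) : v(0) = 0} (test functions vanish at x = 0 where u is specified); weak form: ∫_0^3 u'v' dx = ∫_0^3 (2*sin(4*π*x/3)) v dx − v(3) for all v ∈ V.

Multiply both sides by a test function v and integrate from 0 to 3:
  ∫_0^3 −u''(x) v(x) dx = ∫_0^3 f(x) v(x) dx.
Integrate the LHS by parts once:
  ∫_0^3 −u'' v dx = −[u'(x) v(x)]_0^3 + ∫_0^3 u'(x) v'(x) dx.
Thus ∫_0^3 u'(x) v'(x) dx = ∫_0^3 f(x) v(x) dx + [u'(x) v(x)]_0^3.
Choose V so that boundary terms are either known or forced to vanish.
Mixed BC: u(0) = 0 (Dirichlet) and u'(3) = -1 (Neumann). Define V = {v ∈ H^1(0, 3) : v(0) = 0}. Then [u' v]_0^3 = u'(3)·v(3) − u'(0)·0 = − v(3).
Weak formulation: find u (satisfying any essential BC) such that ∫_0^3 u'(x) v'(x) dx = ∫_0^3 f v dx − v(3) for all v ∈ V (Dirichlet at 0 absorbed into V; Neumann datum at x = 3 contributes the boundary term).
Substituting f(x) = 2*sin(4*π*x/3), the right-hand side is ∫_0^3 (2*sin(4*π*x/3)) v dx − v(3).


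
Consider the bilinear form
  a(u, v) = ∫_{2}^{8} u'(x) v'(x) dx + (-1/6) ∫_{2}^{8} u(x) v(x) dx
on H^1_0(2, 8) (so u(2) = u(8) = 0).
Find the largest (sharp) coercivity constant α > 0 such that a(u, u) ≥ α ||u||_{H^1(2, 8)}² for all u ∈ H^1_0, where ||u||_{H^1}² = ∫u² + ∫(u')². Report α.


α = (-6 + π^2)/(π^2 + 36)

Coercivity of a(·,·) on H^1_0(2, 8) means a(u, u) ≥ α ||u||_{H^1}² for every u ∈ H^1_0.
The interval has length L = 6, and Poincaré/coercivity depend only on L. Here a(u, u) = ∫(u')² + (-1/6)·∫u².
Here c = -1/6 < 0 with |c| < (π/L)² = π^2/36, so coercivity still holds. The condition a(u,u) ≥ α||u||_{H^1}² reads (1−α)∫(u')² ≥ (α−c)∫u². Any admissible α is ≤ 1 (rapidly oscillating u have ∫u²/∫(u')² → 0), and α = 1 would force 0 ≥ (1−c)∫u², impossible since c < 1; so 1−α > 0. By the sharp Poincaré inequality on H^1_0 of an interval of length L, ∫(u')² ≥ (π/L)²∫u² with equality for the first sine mode sin(π(x−x₀)/L) (x₀ the left endpoint), so the inequality holds for all u iff (1−α)(π/L)² ≥ α − c, i.e. α ≤ ((π/L)² + c)/((π/L)² + 1) = (1 + c(L/π)²)/(1 + (L/π)²). (Direct route, valid since c ≤ 0: Poincaré gives c∫u² ≥ c(L/π)²∫(u')², so a(u,u) ≥ (1 + c(L/π)²)∫(u')², while ||u||_{H^1}² ≤ (1 + (L/π)²)∫(u')²; dividing yields the same α.) With (π/L)² = π^2/36 and c = -1/6, the largest admissible constant is α = ((π/L)² + c)/((π/L)² + 1).
Simplifying, α = (-6 + π^2)/(π^2 + 36).


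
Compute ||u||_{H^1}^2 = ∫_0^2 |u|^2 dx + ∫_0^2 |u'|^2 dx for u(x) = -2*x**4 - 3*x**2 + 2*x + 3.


||u||_{H^1}^2 = 633718/315

The H^1 norm (squared) on an interval (0, L) is
  ||u||_{H^1}^2 = ∫_0^L u(x)^2 dx + ∫_0^L u'(x)^2 dx.
Compute u'(x) = -8*x**3 - 6*x + 2.
Then u(x)^2 = 4*x**8 + 12*x**6 - 8*x**5 - 3*x**4 - 12*x**3 - 14*x**2 + 12*x + 9 and u'(x)^2 = 64*x**6 + 96*x**4 - 32*x**3 + 36*x**2 - 24*x + 4.
Integrate each monomial from 0 to 2 using ∫_0^2 c·x^n dx = c·2^(n+1)/(n+1):
  ∫_0^2 u(x)^2 dx = ∫_0^2 (4*x^8 + 12*x^6 - 8*x^5 - 3*x^4 - 12*x^3 - 14*x^2 + 12*x + 9) dx. Term by term:
    ∫_0^2 4*x^8 dx = 2048/9;  ∫_0^2 12*x^6 dx = 1536/7;  ∫_0^2 -8*x^5 dx = -256/3;
    ∫_0^2 -3*x^4 dx = -96/5;  ∫_0^2 -12*x^3 dx = -48;  ∫_0^2 -14*x^2 dx = -112/3;
    ∫_0^2 12*x dx = 24;  ∫_0^2 9 dx = 18.
  Sum: 2048/9 + 1536/7 − 256/3 − 96/5 − 48 − 112/3 + 24 + 18 = 94222/315.
  ∫_0^2 u'(x)^2 dx = ∫_0^2 (64*x^6 + 96*x^4 - 32*x^3 + 36*x^2 - 24*x + 4) dx. Term by term:
    ∫_0^2 64*x^6 dx = 8192/7;  ∫_0^2 96*x^4 dx = 3072/5;  ∫_0^2 -32*x^3 dx = -128;
    ∫_0^2 36*x^2 dx = 96;  ∫_0^2 -24*x dx = -48;  ∫_0^2 4 dx = 8.
  Sum: 8192/7 + 3072/5 − 128 + 96 − 48 + 8 = 59944/35.
Adding: ||u||_{H^1}^2 = 94222/315 + 59944/35 = 633718/315.


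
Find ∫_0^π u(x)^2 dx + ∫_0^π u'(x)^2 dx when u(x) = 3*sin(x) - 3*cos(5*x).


||u||_{H^1(0,π)}^2 = 126*π

u'(x) = 15*sin(5*x) + 3*cos(x).
Expand u² and (u')² and integrate term by term on (0, π), using: for integers n ≥ 1, ∫_0^π sin²(nx) dx = ∫_0^π cos²(nx) dx = π/2; for n ≠ n', ∫_0^π sin(nx)sin(n'x) dx = ∫_0^π cos(nx)cos(n'x) dx = 0; and by product-to-sum, ∫_0^π sin(nx)cos(n'x) dx = ½∫_0^π [sin((n+n')x) + sin((n−n')x)] dx, which is 0 when n+n' is even and 2n/(n²−n'²) when n+n' is odd (it need not vanish on (0, π)).
  u² squared terms: (-3)²·∫cos(5x)² dx = 9·π/2 = 9*π/2;  (3)²·∫sin(x)² dx = 9·π/2 = 9*π/2.
  u² cross terms: 2·(-3)·(3)·∫cos(5x)·sin(x) dx = -18·(0) = 0.
  So ∫_0^π u² dx = 9*π/2 + 9*π/2 + 0 = 9*π.
  (u')² squared terms: (3)²·∫cos(x)² dx = 9·π/2 = 9*π/2;  (15)²·∫sin(5x)² dx = 225·π/2 = 225*π/2.
  (u')² cross terms: 2·(3)·(15)·∫cos(x)·sin(5x) dx = 90·(0) = 0.
  So ∫_0^π (u')² dx = 9*π/2 + 225*π/2 + 0 = 117*π.
||u||_{H^1}^2 = (9*π) + (117*π) = 126*π.


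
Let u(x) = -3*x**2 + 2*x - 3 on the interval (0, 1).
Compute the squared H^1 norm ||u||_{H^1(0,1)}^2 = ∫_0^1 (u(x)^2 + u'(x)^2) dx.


||u||_{H^1}^2 = 197/15

The H^1 norm (squared) on an interval (0, L) is
  ||u||_{H^1}^2 = ∫_0^L u(x)^2 dx + ∫_0^L u'(x)^2 dx.
Compute u'(x) = 2 - 6*x.
Then u(x)^2 = 9*x**4 - 12*x**3 + 22*x**2 - 12*x + 9 and u'(x)^2 = 36*x**2 - 24*x + 4.
Integrate each monomial from 0 to 1 using ∫_0^1 c·x^n dx = c·1^(n+1)/(n+1):
  ∫_0^1 u(x)^2 dx = ∫_0^1 (9*x^4 - 12*x^3 + 22*x^2 - 12*x + 9) dx. Term by term:
    ∫_0^1 9*x^4 dx = 9/5;  ∫_0^1 -12*x^3 dx = -3;  ∫_0^1 22*x^2 dx = 22/3;
    ∫_0^1 -12*x dx = -6;  ∫_0^1 9 dx = 9.
  Sum: 9/5 − 3 + 22/3 − 6 + 9 = 137/15.
  ∫_0^1 u'(x)^2 dx = ∫_0^1 (36*x^2 - 24*x + 4) dx. Term by term:
    ∫_0^1 36*x^2 dx = 12;  ∫_0^1 -24*x dx = -12;  ∫_0^1 4 dx = 4.
  Sum: 12 − 12 + 4 = 4.
Adding: ||u||_{H^1}^2 = 137/15 + 4 = 197/15.


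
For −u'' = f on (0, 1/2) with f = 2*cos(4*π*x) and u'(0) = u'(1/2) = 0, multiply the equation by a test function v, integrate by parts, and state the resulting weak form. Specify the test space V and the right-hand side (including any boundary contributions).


V = H^1(0, 1/2) (no boundary constraint on v; u is determined up to an additive constant); weak form: ∫_0^1/2 u'v' dx = ∫_0^1/2 (2*cos(4*π*x)) v dx for all v ∈ V.

Multiply both sides by a test function v and integrate from 0 to 1/2:
  ∫_0^1/2 −u''(x) v(x) dx = ∫_0^1/2 f(x) v(x) dx.
Integrate the LHS by parts once:
  ∫_0^1/2 −u'' v dx = −[u'(x) v(x)]_0^1/2 + ∫_0^1/2 u'(x) v'(x) dx.
Thus ∫_0^1/2 u'(x) v'(x) dx = ∫_0^1/2 f(x) v(x) dx + [u'(x) v(x)]_0^1/2.
Choose V so that boundary terms are either known or forced to vanish.
u has homogeneous Neumann: u'(0) = u'(1/2) = 0. So [u' v]_0^1/2 = 0·v(1/2) − 0·v(0) = 0 for any v; take V = H^1(0, 1/2).
Weak formulation: find u (satisfying any essential BC) such that ∫_0^1/2 u'(x) v'(x) dx = ∫_0^1/2 f v dx for all v ∈ V (homogeneous Neumann, so boundary terms vanish).
Substituting f(x) = 2*cos(4*π*x), the right-hand side is ∫_0^1/2 (2*cos(4*π*x)) v dx.
Compatibility check (pure Neumann): taking v ≡ 1 ∈ V gives 0 = ∫_0^1/2 f dx + (0) − (0), i.e. ∫_0^1/2 f dx must equal u'(0) − u'(1/2) = 0. Indeed ∫_0^1/2 (2*cos(4*π*x)) dx = 0, so the data are compatible. The solution is then unique only up to an additive constant (fix it e.g. by requiring ∫_0^1/2 u dx = 0).


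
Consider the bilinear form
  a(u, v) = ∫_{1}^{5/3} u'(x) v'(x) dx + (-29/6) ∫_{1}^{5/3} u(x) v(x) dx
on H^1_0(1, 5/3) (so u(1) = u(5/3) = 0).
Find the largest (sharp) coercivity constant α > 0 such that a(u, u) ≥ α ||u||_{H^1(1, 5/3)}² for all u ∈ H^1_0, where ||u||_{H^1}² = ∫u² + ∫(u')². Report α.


α = (-58 + 27*π^2)/(3*(4 + 9*π^2))

Coercivity of a(·,·) on H^1_0(1, 5/3) means a(u, u) ≥ α ||u||_{H^1}² for every u ∈ H^1_0.
The interval has length L = 2/3, and Poincaré/coercivity depend only on L. Here a(u, u) = ∫(u')² + (-29/6)·∫u².
Here c = -29/6 < 0 with |c| < (π/L)² = 9*π^2/4, so coercivity still holds. The condition a(u,u) ≥ α||u||_{H^1}² reads (1−α)∫(u')² ≥ (α−c)∫u². Any admissible α is ≤ 1 (rapidly oscillating u have ∫u²/∫(u')² → 0), and α = 1 would force 0 ≥ (1−c)∫u², impossible since c < 1; so 1−α > 0. By the sharp Poincaré inequality on H^1_0 of an interval of length L, ∫(u')² ≥ (π/L)²∫u² with equality for the first sine mode sin(π(x−x₀)/L) (x₀ the left endpoint), so the inequality holds for all u iff (1−α)(π/L)² ≥ α − c, i.e. α ≤ ((π/L)² + c)/((π/L)² + 1) = (1 + c(L/π)²)/(1 + (L/π)²). (Direct route, valid since c ≤ 0: Poincaré gives c∫u² ≥ c(L/π)²∫(u')², so a(u,u) ≥ (1 + c(L/π)²)∫(u')², while ||u||_{H^1}² ≤ (1 + (L/π)²)∫(u')²; dividing yields the same α.) With (π/L)² = 9*π^2/4 and c = -29/6, the largest admissible constant is α = ((π/L)² + c)/((π/L)² + 1).
Simplifying, α = (-58 + 27*π^2)/(3*(4 + 9*π^2)).
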